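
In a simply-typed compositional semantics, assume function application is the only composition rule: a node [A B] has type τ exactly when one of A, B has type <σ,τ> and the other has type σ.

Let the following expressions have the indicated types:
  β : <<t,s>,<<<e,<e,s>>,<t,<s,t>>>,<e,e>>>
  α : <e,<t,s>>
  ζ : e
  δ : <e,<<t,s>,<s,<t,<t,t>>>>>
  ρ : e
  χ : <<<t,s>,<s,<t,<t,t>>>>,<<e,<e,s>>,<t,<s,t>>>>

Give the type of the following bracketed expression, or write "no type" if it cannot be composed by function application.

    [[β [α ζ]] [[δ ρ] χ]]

<e,e>

[α ζ] — α of type <e,<t,s>> combines with ζ of type e: type <t,s>.
[β [α ζ]] — β of type <<t,s>,<<<e,<e,s>>,<t,<s,t>>>,<e,e>>> combines with [α ζ] of type <t,s>: type <<<e,<e,s>>,<t,<s,t>>>,<e,e>>.
[δ ρ] — δ of type <e,<<t,s>,<s,<t,<t,t>>>>> combines with ρ of type e: type <<t,s>,<s,<t,<t,t>>>>.
[[δ ρ] χ] — χ of type <<<t,s>,<s,<t,<t,t>>>>,<<e,<e,s>>,<t,<s,t>>>> combines with [δ ρ] of type <<t,s>,<s,<t,<t,t>>>>: type <<e,<e,s>>,<t,<s,t>>>.
[[β [α ζ]] [[δ ρ] χ]] — [β [α ζ]] of type <<<e,<e,s>>,<t,<s,t>>>,<e,e>> combines with [[δ ρ] χ] of type <<e,<e,s>>,<t,<s,t>>>: type <e,e>.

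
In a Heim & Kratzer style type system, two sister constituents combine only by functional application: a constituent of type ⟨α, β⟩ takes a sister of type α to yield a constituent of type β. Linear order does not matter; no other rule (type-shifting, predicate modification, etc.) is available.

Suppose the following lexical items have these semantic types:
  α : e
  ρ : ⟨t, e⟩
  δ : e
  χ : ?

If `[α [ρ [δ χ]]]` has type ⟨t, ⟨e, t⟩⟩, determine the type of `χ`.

⟨e, ⟨⟨t, e⟩, ⟨e, ⟨t, ⟨e, t⟩⟩⟩⟩⟩

[α [ρ [δ χ]]] is required to be ⟨t, ⟨e, t⟩⟩. α : e cannot yield ⟨t, ⟨e, t⟩⟩ as functor, so [ρ [δ χ]] : ⟨e, ⟨t, ⟨e, t⟩⟩⟩.
[ρ [δ χ]] is required to be ⟨e, ⟨t, ⟨e, t⟩⟩⟩. ρ : ⟨t, e⟩ cannot yield ⟨e, ⟨t, ⟨e, t⟩⟩⟩ as functor, so [δ χ] : ⟨⟨t, e⟩, ⟨e, ⟨t, ⟨e, t⟩⟩⟩⟩.
[δ χ] is required to be ⟨⟨t, e⟩, ⟨e, ⟨t, ⟨e, t⟩⟩⟩⟩. δ : e cannot yield ⟨⟨t, e⟩, ⟨e, ⟨t, ⟨e, t⟩⟩⟩⟩ as functor, so χ : ⟨e, ⟨⟨t, e⟩, ⟨e, ⟨t, ⟨e, t⟩⟩⟩⟩⟩.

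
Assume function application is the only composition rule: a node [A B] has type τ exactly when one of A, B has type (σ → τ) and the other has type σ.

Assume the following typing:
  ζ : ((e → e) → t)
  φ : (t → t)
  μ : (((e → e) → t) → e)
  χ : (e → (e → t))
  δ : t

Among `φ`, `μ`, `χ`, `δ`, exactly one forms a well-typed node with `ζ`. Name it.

φ : (t → t) — no; ζ wants (e → e), and φ wants t.
μ — combines: μ : (((e → e) → t) → e) takes ζ : ((e → e) → t) as argument, giving e.
χ : (e → (e → t)) — no; ζ wants (e → e), and χ wants e.
δ : t — no; ζ wants (e → e), and δ wants nothing (atomic).

μ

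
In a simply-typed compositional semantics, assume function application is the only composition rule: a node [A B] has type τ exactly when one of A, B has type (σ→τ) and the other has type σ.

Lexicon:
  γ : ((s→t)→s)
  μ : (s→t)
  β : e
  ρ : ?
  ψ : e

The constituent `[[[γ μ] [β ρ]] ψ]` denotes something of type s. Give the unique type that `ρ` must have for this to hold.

(e→(s→(e→s)))

[[[γ μ] [β ρ]] ψ] must have type s. The sister ψ has type e; that is not a function onto s, so [[γ μ] [β ρ]] must be the functor, of type (e→s).
[[γ μ] [β ρ]] must have type (e→s). The sister [γ μ] has type s; that is not a function onto (e→s), so [β ρ] must be the functor, of type (s→(e→s)).
[β ρ] must have type (s→(e→s)). The sister β has type e; that is not a function onto (s→(e→s)), so ρ must be the functor, of type (e→(s→(e→s))).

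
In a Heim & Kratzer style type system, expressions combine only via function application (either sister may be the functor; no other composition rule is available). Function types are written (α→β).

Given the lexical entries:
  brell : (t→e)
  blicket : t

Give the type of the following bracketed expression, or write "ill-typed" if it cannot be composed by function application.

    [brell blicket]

e

[brell blicket]: (t→e) applied to t yields e.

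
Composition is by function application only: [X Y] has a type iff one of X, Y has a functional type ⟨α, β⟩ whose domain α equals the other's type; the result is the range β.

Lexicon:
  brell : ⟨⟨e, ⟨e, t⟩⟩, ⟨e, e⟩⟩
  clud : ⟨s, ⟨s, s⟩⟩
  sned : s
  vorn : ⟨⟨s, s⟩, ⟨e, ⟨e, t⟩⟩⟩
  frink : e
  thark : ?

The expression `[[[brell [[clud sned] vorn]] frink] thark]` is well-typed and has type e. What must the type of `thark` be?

⟨e, e⟩

At [[[brell [[clud sned] vorn]] frink] thark] (required: e): [[brell [[clud sned] vorn]] frink] is e, which is not a function with range e; hence thark is the functor — type ⟨e, e⟩.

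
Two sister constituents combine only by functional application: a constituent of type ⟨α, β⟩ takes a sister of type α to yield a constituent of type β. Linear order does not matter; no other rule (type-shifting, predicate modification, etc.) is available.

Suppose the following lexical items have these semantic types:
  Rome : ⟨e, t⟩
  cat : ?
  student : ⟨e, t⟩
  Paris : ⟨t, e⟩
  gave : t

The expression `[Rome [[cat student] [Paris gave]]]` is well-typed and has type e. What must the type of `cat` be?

⟨⟨e, t⟩, ⟨e, ⟨⟨e, t⟩, e⟩⟩⟩

For [Rome [[cat student] [Paris gave]]] to have type e with Rome of type ⟨e, t⟩, [[cat student] [Paris gave]] must be the function: [[cat student] [Paris gave]] : ⟨⟨e, t⟩, e⟩.
For [[cat student] [Paris gave]] to have type ⟨⟨e, t⟩, e⟩ with [Paris gave] of type e, [cat student] must be the function: [cat student] : ⟨e, ⟨⟨e, t⟩, e⟩⟩.
For [cat student] to have type ⟨e, ⟨⟨e, t⟩, e⟩⟩ with student of type ⟨e, t⟩, cat must be the function: cat : ⟨⟨e, t⟩, ⟨e, ⟨⟨e, t⟩, e⟩⟩⟩.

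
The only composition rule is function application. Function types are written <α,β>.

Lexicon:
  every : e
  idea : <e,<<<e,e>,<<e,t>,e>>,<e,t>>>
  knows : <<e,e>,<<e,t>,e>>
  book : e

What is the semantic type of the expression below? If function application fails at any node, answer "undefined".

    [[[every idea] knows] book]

[every idea]: <e,<<<e,e>,<<e,t>,e>>,<e,t>>> applied to e yields <<<e,e>,<<e,t>,e>>,<e,t>>.
[[every idea] knows]: <<<e,e>,<<e,t>,e>>,<e,t>> applied to <<e,e>,<<e,t>,e>> yields <e,t>.
[[[every idea] knows] book]: <e,t> applied to e yields t.

t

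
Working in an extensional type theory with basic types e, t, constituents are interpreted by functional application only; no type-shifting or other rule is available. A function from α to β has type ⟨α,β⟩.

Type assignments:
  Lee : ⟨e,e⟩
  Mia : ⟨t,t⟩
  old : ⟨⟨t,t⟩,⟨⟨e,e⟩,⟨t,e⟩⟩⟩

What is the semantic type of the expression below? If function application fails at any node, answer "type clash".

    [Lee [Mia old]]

⟨t,e⟩

[Mia old] — old of type ⟨⟨t,t⟩,⟨⟨e,e⟩,⟨t,e⟩⟩⟩ combines with Mia of type ⟨t,t⟩: type ⟨⟨e,e⟩,⟨t,e⟩⟩.
[Lee [Mia old]] — [Mia old] of type ⟨⟨e,e⟩,⟨t,e⟩⟩ combines with Lee of type ⟨e,e⟩: type ⟨t,e⟩.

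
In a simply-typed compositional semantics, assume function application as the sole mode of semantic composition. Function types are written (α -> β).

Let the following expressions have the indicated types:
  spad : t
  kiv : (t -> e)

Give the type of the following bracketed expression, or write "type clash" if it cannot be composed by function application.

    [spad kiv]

e

[spad kiv]: functor kiv : (t -> e), argument spad : t; result e.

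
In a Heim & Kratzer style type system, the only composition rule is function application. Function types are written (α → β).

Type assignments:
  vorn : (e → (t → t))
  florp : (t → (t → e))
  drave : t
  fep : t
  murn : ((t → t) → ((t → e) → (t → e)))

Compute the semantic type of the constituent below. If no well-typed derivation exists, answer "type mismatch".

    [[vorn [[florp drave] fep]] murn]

((t → e) → (t → e))

[florp drave] — florp of type (t → (t → e)) combines with drave of type t: type (t → e).
[[florp drave] fep] — [florp drave] of type (t → e) combines with fep of type t: type e.
[vorn [[florp drave] fep]] — vorn of type (e → (t → t)) combines with [[florp drave] fep] of type e: type (t → t).
[[vorn [[florp drave] fep]] murn] — murn of type ((t → t) → ((t → e) → (t → e))) combines with [vorn [[florp drave] fep]] of type (t → t): type ((t → e) → (t → e)).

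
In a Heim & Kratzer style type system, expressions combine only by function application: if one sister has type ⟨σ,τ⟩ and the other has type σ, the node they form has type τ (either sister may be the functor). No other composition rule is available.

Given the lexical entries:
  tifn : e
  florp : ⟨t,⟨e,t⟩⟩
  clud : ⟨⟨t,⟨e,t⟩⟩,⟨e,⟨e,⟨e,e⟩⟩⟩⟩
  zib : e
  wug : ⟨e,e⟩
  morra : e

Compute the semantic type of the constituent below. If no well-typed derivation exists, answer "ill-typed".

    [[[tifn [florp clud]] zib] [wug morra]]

e

[florp clud]: ⟨⟨t,⟨e,t⟩⟩,⟨e,⟨e,⟨e,e⟩⟩⟩⟩ applied to ⟨t,⟨e,t⟩⟩ yields ⟨e,⟨e,⟨e,e⟩⟩⟩.
[tifn [florp clud]]: ⟨e,⟨e,⟨e,e⟩⟩⟩ applied to e yields ⟨e,⟨e,e⟩⟩.
[[tifn [florp clud]] zib]: ⟨e,⟨e,e⟩⟩ applied to e yields ⟨e,e⟩.
[wug morra]: ⟨e,e⟩ applied to e yields e.
[[[tifn [florp clud]] zib] [wug morra]]: ⟨e,e⟩ applied to e yields e.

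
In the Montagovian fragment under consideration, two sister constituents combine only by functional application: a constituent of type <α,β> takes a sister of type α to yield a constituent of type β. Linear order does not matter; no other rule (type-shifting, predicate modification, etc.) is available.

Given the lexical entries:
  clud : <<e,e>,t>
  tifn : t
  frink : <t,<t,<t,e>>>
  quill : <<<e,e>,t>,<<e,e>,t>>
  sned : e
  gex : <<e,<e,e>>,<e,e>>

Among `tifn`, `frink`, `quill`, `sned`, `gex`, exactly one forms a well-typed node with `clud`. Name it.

quill

tifn : t — does not combine with clud.
frink : <t,<t,<t,e>>> — does not combine with clud.
quill — combines: quill : <<<e,e>,t>,<<e,e>,t>> takes clud : <<e,e>,t> as argument, giving <<e,e>,t>.
sned : e — does not combine with clud.
gex : <<e,<e,e>>,<e,e>> — does not combine with clud.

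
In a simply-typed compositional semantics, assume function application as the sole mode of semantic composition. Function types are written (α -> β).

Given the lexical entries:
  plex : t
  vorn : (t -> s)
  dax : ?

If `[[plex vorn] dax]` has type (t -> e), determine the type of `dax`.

[[plex vorn] dax] must have type (t -> e). The sister [plex vorn] has type s; that is not a function onto (t -> e), so dax must be the functor, of type (s -> (t -> e)).

(s -> (t -> e))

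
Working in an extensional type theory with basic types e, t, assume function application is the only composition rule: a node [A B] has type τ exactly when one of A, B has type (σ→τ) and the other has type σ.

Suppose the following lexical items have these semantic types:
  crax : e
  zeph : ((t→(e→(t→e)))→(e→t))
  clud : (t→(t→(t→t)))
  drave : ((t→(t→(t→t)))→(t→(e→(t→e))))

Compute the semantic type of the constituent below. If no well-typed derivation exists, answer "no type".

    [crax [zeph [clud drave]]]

t

[clud drave]: drave is ((t→(t→(t→t)))→(t→(e→(t→e)))), clud is (t→(t→(t→t))); result (t→(e→(t→e))).
[zeph [clud drave]]: zeph is ((t→(e→(t→e)))→(e→t)), [clud drave] is (t→(e→(t→e))); result (e→t).
[crax [zeph [clud drave]]]: [zeph [clud drave]] is (e→t), crax is e; result t.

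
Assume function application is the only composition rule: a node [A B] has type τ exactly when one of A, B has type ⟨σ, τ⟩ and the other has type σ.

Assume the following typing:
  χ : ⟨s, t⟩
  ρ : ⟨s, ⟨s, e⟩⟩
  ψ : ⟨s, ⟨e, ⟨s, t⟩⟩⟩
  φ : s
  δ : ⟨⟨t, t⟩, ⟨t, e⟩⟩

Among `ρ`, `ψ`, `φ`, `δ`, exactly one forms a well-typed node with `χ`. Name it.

ρ : ⟨s, ⟨s, e⟩⟩ — χ needs s; ρ needs s; neither fits.
ψ : ⟨s, ⟨e, ⟨s, t⟩⟩⟩ — χ needs s; ψ needs s; neither fits.
φ — combines: χ : ⟨s, t⟩ takes φ : s as argument, giving t.
δ : ⟨⟨t, t⟩, ⟨t, e⟩⟩ — χ needs s; δ needs ⟨t, t⟩; neither fits.

φ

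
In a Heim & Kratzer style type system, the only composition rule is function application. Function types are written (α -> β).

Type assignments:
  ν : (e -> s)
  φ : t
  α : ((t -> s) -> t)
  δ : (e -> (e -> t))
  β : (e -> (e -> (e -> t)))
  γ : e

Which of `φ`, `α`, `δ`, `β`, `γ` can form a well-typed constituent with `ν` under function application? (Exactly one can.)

φ : t — ν needs e; φ needs nothing (atomic); neither fits.
α : ((t -> s) -> t) — ν needs e; α needs (t -> s); neither fits.
δ : (e -> (e -> t)) — ν needs e; δ needs e; neither fits.
β : (e -> (e -> (e -> t))) — ν needs e; β needs e; neither fits.
γ — combines: ν : (e -> s) takes γ : e as argument, giving s.

γ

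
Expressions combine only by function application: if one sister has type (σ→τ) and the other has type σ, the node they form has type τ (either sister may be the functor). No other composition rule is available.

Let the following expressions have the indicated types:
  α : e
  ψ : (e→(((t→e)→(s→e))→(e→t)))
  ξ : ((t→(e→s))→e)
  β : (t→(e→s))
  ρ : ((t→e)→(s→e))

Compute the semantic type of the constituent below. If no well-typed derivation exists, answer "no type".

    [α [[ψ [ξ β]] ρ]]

[ξ β]: ((t→(e→s))→e) applied to (t→(e→s)) yields e.
[ψ [ξ β]]: (e→(((t→e)→(s→e))→(e→t))) applied to e yields (((t→e)→(s→e))→(e→t)).
[[ψ [ξ β]] ρ]: (((t→e)→(s→e))→(e→t)) applied to ((t→e)→(s→e)) yields (e→t).
[α [[ψ [ξ β]] ρ]]: (e→t) applied to e yields t.

t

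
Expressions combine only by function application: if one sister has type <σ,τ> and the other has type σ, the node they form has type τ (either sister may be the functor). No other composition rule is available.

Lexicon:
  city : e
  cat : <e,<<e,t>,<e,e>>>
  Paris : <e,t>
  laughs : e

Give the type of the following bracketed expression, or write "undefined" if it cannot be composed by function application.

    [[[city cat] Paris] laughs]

e

[city cat]: functor cat : <e,<<e,t>,<e,e>>>, argument city : e; result <<e,t>,<e,e>>.
[[city cat] Paris]: functor [city cat] : <<e,t>,<e,e>>, argument Paris : <e,t>; result <e,e>.
[[[city cat] Paris] laughs]: functor [[city cat] Paris] : <e,e>, argument laughs : e; result e.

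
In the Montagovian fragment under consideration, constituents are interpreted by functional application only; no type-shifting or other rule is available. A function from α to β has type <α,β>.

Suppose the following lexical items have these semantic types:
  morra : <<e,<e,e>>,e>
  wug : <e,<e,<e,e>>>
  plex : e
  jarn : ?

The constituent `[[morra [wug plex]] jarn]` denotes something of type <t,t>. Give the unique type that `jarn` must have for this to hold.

<e,<t,t>>

At [[morra [wug plex]] jarn] (required: <t,t>): [morra [wug plex]] is e, which is not a function with range <t,t>; hence jarn is the functor — type <e,<t,t>>.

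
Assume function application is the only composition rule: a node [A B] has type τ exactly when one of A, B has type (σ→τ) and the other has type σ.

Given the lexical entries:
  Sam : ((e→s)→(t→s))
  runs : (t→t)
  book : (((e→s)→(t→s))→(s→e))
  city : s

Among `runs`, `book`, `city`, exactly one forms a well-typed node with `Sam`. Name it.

book

runs : (t→t) — neither side's domain matches the other.
book — combines: book : (((e→s)→(t→s))→(s→e)) takes Sam : ((e→s)→(t→s)) as argument, giving (s→e).
city : s — neither side's domain matches the other.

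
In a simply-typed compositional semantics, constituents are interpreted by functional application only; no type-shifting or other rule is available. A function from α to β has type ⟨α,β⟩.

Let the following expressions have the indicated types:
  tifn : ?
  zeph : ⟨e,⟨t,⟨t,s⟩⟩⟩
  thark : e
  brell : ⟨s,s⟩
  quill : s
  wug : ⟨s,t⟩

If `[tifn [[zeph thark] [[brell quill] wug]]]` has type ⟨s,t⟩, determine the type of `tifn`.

[tifn [[zeph thark] [[brell quill] wug]]] is required to be ⟨s,t⟩. [[zeph thark] [[brell quill] wug]] : ⟨t,s⟩ cannot yield ⟨s,t⟩ as functor, so tifn : ⟨⟨t,s⟩,⟨s,t⟩⟩.

⟨⟨t,s⟩,⟨s,t⟩⟩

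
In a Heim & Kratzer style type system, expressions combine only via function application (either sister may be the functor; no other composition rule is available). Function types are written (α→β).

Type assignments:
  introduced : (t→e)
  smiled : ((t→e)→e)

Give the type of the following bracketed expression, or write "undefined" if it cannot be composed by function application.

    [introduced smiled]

e

[introduced smiled]: smiled is ((t→e)→e), introduced is (t→e); result e.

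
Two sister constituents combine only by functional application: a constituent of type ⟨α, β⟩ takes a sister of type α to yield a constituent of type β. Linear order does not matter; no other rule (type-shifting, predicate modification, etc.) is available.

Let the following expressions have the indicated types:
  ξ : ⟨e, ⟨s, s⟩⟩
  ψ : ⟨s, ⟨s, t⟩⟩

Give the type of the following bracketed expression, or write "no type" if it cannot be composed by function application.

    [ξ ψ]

[ξ ψ]: ⟨e, ⟨s, s⟩⟩ with ⟨s, ⟨s, t⟩⟩ — neither is a function whose domain matches the other; composition fails here.

no type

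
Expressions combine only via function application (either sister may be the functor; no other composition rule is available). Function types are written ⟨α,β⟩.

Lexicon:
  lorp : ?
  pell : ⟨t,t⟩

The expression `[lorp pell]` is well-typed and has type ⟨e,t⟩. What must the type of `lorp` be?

⟨⟨t,t⟩,⟨e,t⟩⟩

At [lorp pell] (required: ⟨e,t⟩): pell is ⟨t,t⟩, which is not a function with range ⟨e,t⟩; hence lorp is the functor — type ⟨⟨t,t⟩,⟨e,t⟩⟩.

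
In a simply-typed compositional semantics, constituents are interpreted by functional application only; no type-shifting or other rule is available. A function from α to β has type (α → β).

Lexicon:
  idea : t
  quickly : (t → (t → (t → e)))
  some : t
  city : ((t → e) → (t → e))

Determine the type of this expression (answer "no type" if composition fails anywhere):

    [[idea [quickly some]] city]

[quickly some]: quickly is (t → (t → (t → e))), some is t; result (t → (t → e)).
[idea [quickly some]]: [quickly some] is (t → (t → e)), idea is t; result (t → e).
[[idea [quickly some]] city]: city is ((t → e) → (t → e)), [idea [quickly some]] is (t → e); result (t → e).

(t → e)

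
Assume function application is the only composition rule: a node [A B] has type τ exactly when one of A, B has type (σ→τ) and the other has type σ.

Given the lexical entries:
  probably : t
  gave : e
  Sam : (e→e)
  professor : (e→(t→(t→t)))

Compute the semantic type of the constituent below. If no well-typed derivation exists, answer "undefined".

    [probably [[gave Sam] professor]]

[gave Sam] — Sam of type (e→e) combines with gave of type e: type e.
[[gave Sam] professor] — professor of type (e→(t→(t→t))) combines with [gave Sam] of type e: type (t→(t→t)).
[probably [[gave Sam] professor]] — [[gave Sam] professor] of type (t→(t→t)) combines with probably of type t: type (t→t).

(t→t)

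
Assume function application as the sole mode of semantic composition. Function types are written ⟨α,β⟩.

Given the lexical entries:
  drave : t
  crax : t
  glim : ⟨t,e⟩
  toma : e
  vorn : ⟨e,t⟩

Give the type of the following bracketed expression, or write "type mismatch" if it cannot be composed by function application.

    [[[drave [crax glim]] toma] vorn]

type mismatch

[crax glim]: functor glim : ⟨t,e⟩, argument crax : t; result e.
[drave [crax glim]]: t with e — neither is a function whose domain matches the other; composition fails here.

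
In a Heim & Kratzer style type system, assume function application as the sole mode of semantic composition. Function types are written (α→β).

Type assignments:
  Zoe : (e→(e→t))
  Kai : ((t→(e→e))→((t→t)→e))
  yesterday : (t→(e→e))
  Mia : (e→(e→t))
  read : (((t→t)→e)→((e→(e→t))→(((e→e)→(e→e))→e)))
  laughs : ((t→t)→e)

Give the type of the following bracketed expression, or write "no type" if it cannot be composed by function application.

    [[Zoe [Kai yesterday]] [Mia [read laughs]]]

no type

[Kai yesterday] — Kai of type ((t→(e→e))→((t→t)→e)) combines with yesterday of type (t→(e→e)): type ((t→t)→e).
[Zoe [Kai yesterday]]: (e→(e→t)) and ((t→t)→e) cannot combine by function application — type clash.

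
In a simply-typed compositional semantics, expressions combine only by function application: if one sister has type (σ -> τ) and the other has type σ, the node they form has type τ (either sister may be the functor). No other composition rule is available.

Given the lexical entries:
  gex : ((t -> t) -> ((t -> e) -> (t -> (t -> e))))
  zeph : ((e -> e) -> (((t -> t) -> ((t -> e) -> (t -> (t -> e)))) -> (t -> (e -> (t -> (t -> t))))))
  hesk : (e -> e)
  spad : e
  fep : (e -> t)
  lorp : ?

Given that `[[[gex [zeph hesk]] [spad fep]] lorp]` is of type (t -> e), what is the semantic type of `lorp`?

((e -> (t -> (t -> t))) -> (t -> e))

[[[gex [zeph hesk]] [spad fep]] lorp] is required to be (t -> e). [[gex [zeph hesk]] [spad fep]] : (e -> (t -> (t -> t))) cannot yield (t -> e) as functor, so lorp : ((e -> (t -> (t -> t))) -> (t -> e)).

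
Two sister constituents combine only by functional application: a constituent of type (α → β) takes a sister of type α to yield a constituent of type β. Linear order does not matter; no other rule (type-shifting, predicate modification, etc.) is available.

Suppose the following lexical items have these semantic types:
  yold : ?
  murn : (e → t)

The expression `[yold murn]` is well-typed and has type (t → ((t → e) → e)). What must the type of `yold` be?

For [yold murn] to have type (t → ((t → e) → e)) with murn of type (e → t), yold must be the function: yold : ((e → t) → (t → ((t → e) → e))).

((e → t) → (t → ((t → e) → e)))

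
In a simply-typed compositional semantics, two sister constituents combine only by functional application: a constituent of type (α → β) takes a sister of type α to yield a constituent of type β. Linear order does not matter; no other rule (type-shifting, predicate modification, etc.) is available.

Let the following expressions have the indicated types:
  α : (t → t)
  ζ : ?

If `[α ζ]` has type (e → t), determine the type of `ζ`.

((t → t) → (e → t))

At [α ζ] (required: (e → t)): α is (t → t), which is not a function with range (e → t); hence ζ is the functor — type ((t → t) → (e → t)).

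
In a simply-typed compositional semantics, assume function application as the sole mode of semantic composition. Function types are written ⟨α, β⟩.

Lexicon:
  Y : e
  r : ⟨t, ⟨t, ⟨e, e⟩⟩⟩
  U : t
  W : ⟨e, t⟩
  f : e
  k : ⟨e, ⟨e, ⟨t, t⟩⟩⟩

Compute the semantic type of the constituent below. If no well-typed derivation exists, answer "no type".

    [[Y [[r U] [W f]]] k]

⟨e, ⟨t, t⟩⟩

At [r U], r : ⟨t, ⟨t, ⟨e, e⟩⟩⟩ takes U : t, giving ⟨t, ⟨e, e⟩⟩.
At [W f], W : ⟨e, t⟩ takes f : e, giving t.
At [[r U] [W f]], [r U] : ⟨t, ⟨e, e⟩⟩ takes [W f] : t, giving ⟨e, e⟩.
At [Y [[r U] [W f]]], [[r U] [W f]] : ⟨e, e⟩ takes Y : e, giving e.
At [[Y [[r U] [W f]]] k], k : ⟨e, ⟨e, ⟨t, t⟩⟩⟩ takes [Y [[r U] [W f]]] : e, giving ⟨e, ⟨t, t⟩⟩.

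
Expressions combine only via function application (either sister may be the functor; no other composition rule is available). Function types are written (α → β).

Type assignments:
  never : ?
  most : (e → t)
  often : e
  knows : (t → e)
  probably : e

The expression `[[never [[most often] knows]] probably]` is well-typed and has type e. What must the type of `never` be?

At [[never [[most often] knows]] probably] (required: e): probably is e, which is not a function with range e; hence [never [[most often] knows]] is the functor — type (e → e).
At [never [[most often] knows]] (required: (e → e)): [[most often] knows] is e, which is not a function with range (e → e); hence never is the functor — type (e → (e → e)).

(e → (e → e))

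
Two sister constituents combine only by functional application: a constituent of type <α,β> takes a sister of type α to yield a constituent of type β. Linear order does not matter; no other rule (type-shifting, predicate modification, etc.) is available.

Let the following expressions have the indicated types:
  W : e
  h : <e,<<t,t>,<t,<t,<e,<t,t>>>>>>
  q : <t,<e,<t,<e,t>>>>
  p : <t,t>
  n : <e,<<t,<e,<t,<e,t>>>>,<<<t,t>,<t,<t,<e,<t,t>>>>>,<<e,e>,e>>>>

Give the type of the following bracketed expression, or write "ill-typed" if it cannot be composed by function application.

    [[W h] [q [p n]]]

At [W h], h : <e,<<t,t>,<t,<t,<e,<t,t>>>>>> takes W : e, giving <<t,t>,<t,<t,<e,<t,t>>>>>.
At [p n]: neither <t,t> nor <e,<<t,<e,<t,<e,t>>>>,<<<t,t>,<t,<t,<e,<t,t>>>>>,<<e,e>,e>>>> can take the other as argument; the node is ill-typed.

ill-typed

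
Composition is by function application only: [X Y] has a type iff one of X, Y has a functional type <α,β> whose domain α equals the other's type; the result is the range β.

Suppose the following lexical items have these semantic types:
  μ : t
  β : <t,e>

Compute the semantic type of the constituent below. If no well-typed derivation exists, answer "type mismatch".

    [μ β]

e

[μ β]: <t,e> applied to t yields e.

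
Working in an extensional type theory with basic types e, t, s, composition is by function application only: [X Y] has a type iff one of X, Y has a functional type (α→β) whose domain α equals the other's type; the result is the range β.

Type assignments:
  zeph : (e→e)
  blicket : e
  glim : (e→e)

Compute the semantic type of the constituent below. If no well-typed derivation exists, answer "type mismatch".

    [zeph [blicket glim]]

[blicket glim]: functor glim : (e→e), argument blicket : e; result e.
[zeph [blicket glim]]: functor zeph : (e→e), argument [blicket glim] : e; result e.

e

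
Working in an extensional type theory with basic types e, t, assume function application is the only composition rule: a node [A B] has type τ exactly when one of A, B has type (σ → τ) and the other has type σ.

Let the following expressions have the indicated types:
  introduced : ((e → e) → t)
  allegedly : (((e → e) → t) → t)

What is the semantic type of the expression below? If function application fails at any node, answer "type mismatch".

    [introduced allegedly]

[introduced allegedly] — allegedly of type (((e → e) → t) → t) combines with introduced of type ((e → e) → t): type t.

t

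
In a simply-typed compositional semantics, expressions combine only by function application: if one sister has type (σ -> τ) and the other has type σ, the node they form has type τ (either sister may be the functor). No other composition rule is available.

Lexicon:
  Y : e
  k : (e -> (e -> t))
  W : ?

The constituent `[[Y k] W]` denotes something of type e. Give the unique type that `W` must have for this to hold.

((e -> t) -> e)

For [[Y k] W] to have type e with [Y k] of type (e -> t), W must be the function: W : ((e -> t) -> e).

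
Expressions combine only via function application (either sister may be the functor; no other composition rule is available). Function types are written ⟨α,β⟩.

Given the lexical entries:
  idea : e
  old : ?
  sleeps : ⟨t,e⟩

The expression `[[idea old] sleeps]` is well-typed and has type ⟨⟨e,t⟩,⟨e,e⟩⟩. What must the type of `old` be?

At [[idea old] sleeps] (required: ⟨⟨e,t⟩,⟨e,e⟩⟩): sleeps is ⟨t,e⟩, which is not a function with range ⟨⟨e,t⟩,⟨e,e⟩⟩; hence [idea old] is the functor — type ⟨⟨t,e⟩,⟨⟨e,t⟩,⟨e,e⟩⟩⟩.
At [idea old] (required: ⟨⟨t,e⟩,⟨⟨e,t⟩,⟨e,e⟩⟩⟩): idea is e, which is not a function with range ⟨⟨t,e⟩,⟨⟨e,t⟩,⟨e,e⟩⟩⟩; hence old is the functor — type ⟨e,⟨⟨t,e⟩,⟨⟨e,t⟩,⟨e,e⟩⟩⟩⟩.

⟨e,⟨⟨t,e⟩,⟨⟨e,t⟩,⟨e,e⟩⟩⟩⟩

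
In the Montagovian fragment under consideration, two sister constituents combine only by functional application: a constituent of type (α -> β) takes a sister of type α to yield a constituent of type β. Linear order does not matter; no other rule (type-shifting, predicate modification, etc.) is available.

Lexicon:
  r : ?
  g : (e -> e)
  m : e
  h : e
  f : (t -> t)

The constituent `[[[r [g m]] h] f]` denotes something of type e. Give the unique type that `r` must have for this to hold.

(e -> (e -> ((t -> t) -> e)))

[[[r [g m]] h] f] is required to be e. f : (t -> t) cannot yield e as functor, so [[r [g m]] h] : ((t -> t) -> e).
[[r [g m]] h] is required to be ((t -> t) -> e). h : e cannot yield ((t -> t) -> e) as functor, so [r [g m]] : (e -> ((t -> t) -> e)).
[r [g m]] is required to be (e -> ((t -> t) -> e)). [g m] : e cannot yield (e -> ((t -> t) -> e)) as functor, so r : (e -> (e -> ((t -> t) -> e))).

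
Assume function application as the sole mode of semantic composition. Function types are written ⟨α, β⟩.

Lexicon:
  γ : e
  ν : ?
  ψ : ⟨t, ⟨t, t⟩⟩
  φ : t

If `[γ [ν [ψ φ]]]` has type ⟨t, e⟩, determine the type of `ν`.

At [γ [ν [ψ φ]]] (required: ⟨t, e⟩): γ is e, which is not a function with range ⟨t, e⟩; hence [ν [ψ φ]] is the functor — type ⟨e, ⟨t, e⟩⟩.
At [ν [ψ φ]] (required: ⟨e, ⟨t, e⟩⟩): [ψ φ] is ⟨t, t⟩, which is not a function with range ⟨e, ⟨t, e⟩⟩; hence ν is the functor — type ⟨⟨t, t⟩, ⟨e, ⟨t, e⟩⟩⟩.

⟨⟨t, t⟩, ⟨e, ⟨t, e⟩⟩⟩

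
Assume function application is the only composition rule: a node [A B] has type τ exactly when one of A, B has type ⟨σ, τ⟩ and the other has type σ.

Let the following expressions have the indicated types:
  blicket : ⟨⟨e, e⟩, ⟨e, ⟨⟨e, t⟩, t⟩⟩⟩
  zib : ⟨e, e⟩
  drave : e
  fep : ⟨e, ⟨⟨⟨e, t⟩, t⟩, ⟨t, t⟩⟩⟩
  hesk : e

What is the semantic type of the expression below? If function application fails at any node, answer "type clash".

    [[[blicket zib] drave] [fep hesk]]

At [blicket zib], blicket : ⟨⟨e, e⟩, ⟨e, ⟨⟨e, t⟩, t⟩⟩⟩ takes zib : ⟨e, e⟩, giving ⟨e, ⟨⟨e, t⟩, t⟩⟩.
At [[blicket zib] drave], [blicket zib] : ⟨e, ⟨⟨e, t⟩, t⟩⟩ takes drave : e, giving ⟨⟨e, t⟩, t⟩.
At [fep hesk], fep : ⟨e, ⟨⟨⟨e, t⟩, t⟩, ⟨t, t⟩⟩⟩ takes hesk : e, giving ⟨⟨⟨e, t⟩, t⟩, ⟨t, t⟩⟩.
At [[[blicket zib] drave] [fep hesk]], [fep hesk] : ⟨⟨⟨e, t⟩, t⟩, ⟨t, t⟩⟩ takes [[blicket zib] drave] : ⟨⟨e, t⟩, t⟩, giving ⟨t, t⟩.

⟨t, t⟩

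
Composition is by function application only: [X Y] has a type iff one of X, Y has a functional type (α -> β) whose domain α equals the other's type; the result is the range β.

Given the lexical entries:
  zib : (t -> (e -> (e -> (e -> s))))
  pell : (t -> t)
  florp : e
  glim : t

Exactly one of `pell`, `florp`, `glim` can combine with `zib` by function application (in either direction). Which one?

glim

pell : (t -> t) — neither side's domain matches the other.
florp : e — neither side's domain matches the other.
glim — combines: zib : (t -> (e -> (e -> (e -> s)))) takes glim : t as argument, giving (e -> (e -> (e -> s))).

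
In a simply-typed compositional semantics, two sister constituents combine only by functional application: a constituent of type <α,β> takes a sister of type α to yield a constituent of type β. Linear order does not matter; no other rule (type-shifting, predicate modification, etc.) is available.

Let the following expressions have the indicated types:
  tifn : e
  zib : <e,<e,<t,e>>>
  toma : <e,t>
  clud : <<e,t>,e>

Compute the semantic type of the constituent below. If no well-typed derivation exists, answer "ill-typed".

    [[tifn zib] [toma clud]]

[tifn zib]: zib is <e,<e,<t,e>>>, tifn is e; result <e,<t,e>>.
[toma clud]: clud is <<e,t>,e>, toma is <e,t>; result e.
[[tifn zib] [toma clud]]: [tifn zib] is <e,<t,e>>, [toma clud] is e; result <t,e>.

<t,e>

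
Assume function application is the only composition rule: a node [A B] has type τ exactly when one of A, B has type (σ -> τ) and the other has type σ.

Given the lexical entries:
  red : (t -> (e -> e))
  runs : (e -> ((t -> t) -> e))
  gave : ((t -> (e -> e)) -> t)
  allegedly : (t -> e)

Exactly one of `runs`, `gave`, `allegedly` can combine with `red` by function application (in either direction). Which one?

runs : (e -> ((t -> t) -> e)) — red needs t; runs needs e; neither fits.
gave — combines: gave : ((t -> (e -> e)) -> t) takes red : (t -> (e -> e)) as argument, giving t.
allegedly : (t -> e) — red needs t; allegedly needs t; neither fits.

gave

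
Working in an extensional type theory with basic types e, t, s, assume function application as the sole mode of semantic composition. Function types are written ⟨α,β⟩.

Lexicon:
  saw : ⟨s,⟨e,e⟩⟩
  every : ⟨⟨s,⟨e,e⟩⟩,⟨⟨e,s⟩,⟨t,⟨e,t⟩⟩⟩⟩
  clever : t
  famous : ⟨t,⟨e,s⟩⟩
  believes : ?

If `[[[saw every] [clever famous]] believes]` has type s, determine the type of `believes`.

⟨⟨t,⟨e,t⟩⟩,s⟩

[[[saw every] [clever famous]] believes] must have type s. The sister [[saw every] [clever famous]] has type ⟨t,⟨e,t⟩⟩; that is not a function onto s, so believes must be the functor, of type ⟨⟨t,⟨e,t⟩⟩,s⟩.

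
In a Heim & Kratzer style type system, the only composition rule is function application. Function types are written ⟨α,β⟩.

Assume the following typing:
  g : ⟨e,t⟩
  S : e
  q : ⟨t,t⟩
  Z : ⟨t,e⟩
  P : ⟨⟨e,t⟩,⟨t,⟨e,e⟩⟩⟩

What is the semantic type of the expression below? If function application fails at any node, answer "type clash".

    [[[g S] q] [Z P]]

type clash

At [g S], g : ⟨e,t⟩ takes S : e, giving t.
At [[g S] q], q : ⟨t,t⟩ takes [g S] : t, giving t.
[Z P]: ⟨t,e⟩ with ⟨⟨e,t⟩,⟨t,⟨e,e⟩⟩⟩ — neither is a function whose domain matches the other; composition fails here.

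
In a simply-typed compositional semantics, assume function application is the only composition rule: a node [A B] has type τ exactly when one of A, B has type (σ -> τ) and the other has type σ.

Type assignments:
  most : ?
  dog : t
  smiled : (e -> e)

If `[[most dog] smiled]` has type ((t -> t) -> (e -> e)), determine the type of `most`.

[[most dog] smiled] is required to be ((t -> t) -> (e -> e)). smiled : (e -> e) cannot yield ((t -> t) -> (e -> e)) as functor, so [most dog] : ((e -> e) -> ((t -> t) -> (e -> e))).
[most dog] is required to be ((e -> e) -> ((t -> t) -> (e -> e))). dog : t cannot yield ((e -> e) -> ((t -> t) -> (e -> e))) as functor, so most : (t -> ((e -> e) -> ((t -> t) -> (e -> e)))).

(t -> ((e -> e) -> ((t -> t) -> (e -> e))))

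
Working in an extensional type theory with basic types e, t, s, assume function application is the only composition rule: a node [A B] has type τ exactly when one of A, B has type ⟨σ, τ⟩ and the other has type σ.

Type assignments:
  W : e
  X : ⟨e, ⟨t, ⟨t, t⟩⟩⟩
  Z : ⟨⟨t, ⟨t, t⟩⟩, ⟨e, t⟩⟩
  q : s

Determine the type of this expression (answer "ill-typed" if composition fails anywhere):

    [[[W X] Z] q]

[W X] — X of type ⟨e, ⟨t, ⟨t, t⟩⟩⟩ combines with W of type e: type ⟨t, ⟨t, t⟩⟩.
[[W X] Z] — Z of type ⟨⟨t, ⟨t, t⟩⟩, ⟨e, t⟩⟩ combines with [W X] of type ⟨t, ⟨t, t⟩⟩: type ⟨e, t⟩.
At [[[W X] Z] q]: neither ⟨e, t⟩ nor s can take the other as argument; the node is ill-typed.

ill-typed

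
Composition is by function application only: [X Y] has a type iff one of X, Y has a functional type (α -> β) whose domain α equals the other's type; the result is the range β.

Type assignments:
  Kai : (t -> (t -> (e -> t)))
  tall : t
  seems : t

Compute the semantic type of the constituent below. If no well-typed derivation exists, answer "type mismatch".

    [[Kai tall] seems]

[Kai tall]: (t -> (t -> (e -> t))) applied to t yields (t -> (e -> t)).
[[Kai tall] seems]: (t -> (e -> t)) applied to t yields (e -> t).

(e -> t)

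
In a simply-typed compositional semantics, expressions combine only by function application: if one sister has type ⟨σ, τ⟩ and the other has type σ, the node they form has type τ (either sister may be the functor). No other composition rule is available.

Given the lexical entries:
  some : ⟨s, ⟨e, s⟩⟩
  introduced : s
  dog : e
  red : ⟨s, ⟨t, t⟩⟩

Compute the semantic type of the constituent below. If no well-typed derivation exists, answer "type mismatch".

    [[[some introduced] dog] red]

[some introduced]: ⟨s, ⟨e, s⟩⟩ applied to s yields ⟨e, s⟩.
[[some introduced] dog]: ⟨e, s⟩ applied to e yields s.
[[[some introduced] dog] red]: ⟨s, ⟨t, t⟩⟩ applied to s yields ⟨t, t⟩.

⟨t, t⟩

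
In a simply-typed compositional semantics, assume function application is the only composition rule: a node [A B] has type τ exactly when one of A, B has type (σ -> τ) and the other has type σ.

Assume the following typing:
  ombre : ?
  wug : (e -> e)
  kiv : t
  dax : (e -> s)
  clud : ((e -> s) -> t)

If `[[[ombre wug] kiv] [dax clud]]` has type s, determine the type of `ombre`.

((e -> e) -> (t -> (t -> s)))

[[[ombre wug] kiv] [dax clud]] must have type s. The sister [dax clud] has type t; that is not a function onto s, so [[ombre wug] kiv] must be the functor, of type (t -> s).
[[ombre wug] kiv] must have type (t -> s). The sister kiv has type t; that is not a function onto (t -> s), so [ombre wug] must be the functor, of type (t -> (t -> s)).
[ombre wug] must have type (t -> (t -> s)). The sister wug has type (e -> e); that is not a function onto (t -> (t -> s)), so ombre must be the functor, of type ((e -> e) -> (t -> (t -> s))).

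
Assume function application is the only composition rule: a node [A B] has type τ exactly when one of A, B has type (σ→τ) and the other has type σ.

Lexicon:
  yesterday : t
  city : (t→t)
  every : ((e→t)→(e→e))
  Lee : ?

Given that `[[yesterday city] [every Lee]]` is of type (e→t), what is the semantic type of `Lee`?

For [[yesterday city] [every Lee]] to have type (e→t) with [yesterday city] of type t, [every Lee] must be the function: [every Lee] : (t→(e→t)).
For [every Lee] to have type (t→(e→t)) with every of type ((e→t)→(e→e)), Lee must be the function: Lee : (((e→t)→(e→e))→(t→(e→t))).

(((e→t)→(e→e))→(t→(e→t)))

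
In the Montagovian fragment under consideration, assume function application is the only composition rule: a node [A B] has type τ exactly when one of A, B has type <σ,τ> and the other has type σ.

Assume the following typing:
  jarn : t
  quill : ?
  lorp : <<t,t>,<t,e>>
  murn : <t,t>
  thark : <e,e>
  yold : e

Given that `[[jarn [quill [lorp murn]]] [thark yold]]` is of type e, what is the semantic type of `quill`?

<<t,e>,<t,<e,e>>>

[[jarn [quill [lorp murn]]] [thark yold]] is required to be e. [thark yold] : e cannot yield e as functor, so [jarn [quill [lorp murn]]] : <e,e>.
[jarn [quill [lorp murn]]] is required to be <e,e>. jarn : t cannot yield <e,e> as functor, so [quill [lorp murn]] : <t,<e,e>>.
[quill [lorp murn]] is required to be <t,<e,e>>. [lorp murn] : <t,e> cannot yield <t,<e,e>> as functor, so quill : <<t,e>,<t,<e,e>>>.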